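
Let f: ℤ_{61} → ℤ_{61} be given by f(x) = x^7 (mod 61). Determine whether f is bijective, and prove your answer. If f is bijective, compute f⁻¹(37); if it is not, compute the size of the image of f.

Since 61 is prime, the nonzero elements of ℤ_{61} form a cyclic group of order 60.
As gcd(7, 60) = 1, raising to the 7th power is a bijection on this group: if a^7 ≡ b^7 then (ab^{−1})^7 = 1, and the only element of order dividing gcd(7, 60) = 1 is 1, so a = b.
With f(0) = 0 this makes f injective on all of ℤ_{61}, hence bijective (finite equal-size domain and codomain). In particular f is bijective.
Since f is bijective, we find the preimage of 37. The inverse of x ↦ x^7 on (ℤ_{61})^× is x ↦ x^43, because 7·43 = 301 = 5·60 + 1 ≡ 1 (mod 60) and x^{60} = 1 for x ≠ 0 (Fermat). So f⁻¹(37) = 37^43 mod 61.
Repeated squaring mod 61: 37^1 ≡ 37, 37^2 ≡ 37² = 1369 ≡ 27, 37^4 ≡ 27² = 729 ≡ 58, 37^8 ≡ 58² = 3364 ≡ 9, 37^16 ≡ 9² = 81 ≡ 20, 37^32 ≡ 20² = 400 ≡ 34. Since 43 = 32 + 8 + 2 + 1, 37^43 ≡ 34·9·27·37: 34·9 = 306 ≡ 1, then 1·27 = 27, then 27·37 = 999 ≡ 23. So 37^43 ≡ 23 (mod 61).
Hence f⁻¹(37) = 23.

23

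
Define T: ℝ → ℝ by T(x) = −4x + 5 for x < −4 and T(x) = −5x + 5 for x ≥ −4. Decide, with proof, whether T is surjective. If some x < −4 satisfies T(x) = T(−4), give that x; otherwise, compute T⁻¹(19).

-5

Both pieces are strictly decreasing (slopes −4 and −5), so each is injective on its own interval.
The left piece maps (−∞, −4) onto (21, ∞); the right piece maps [−4, ∞) onto (−∞, 25].
The union (21, ∞) ∪ (−∞, 25] covers ℝ, so T is surjective.
For the follow-up: the images overlap, so an x < −4 with T(x) = T(−4) exists. T(−4) = 25; solving −4x + 5 = 25 for x < −4 gives x = (25 − 5)/(−4) = −5.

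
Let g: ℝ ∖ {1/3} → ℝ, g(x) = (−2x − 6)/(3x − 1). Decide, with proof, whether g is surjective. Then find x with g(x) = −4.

If g(x) = −2/3, cross-multiplying gives 3(−2x − 6) = −2(3x − 1), which simplifies to −18 = 2 — false.  So −2/3 has no preimage and g is not surjective.
Solving g(x) = −4: cross-multiplying gives −2x − 6 = −4(3x − 1), which rearranges to 10x = 10, so x = 1.

1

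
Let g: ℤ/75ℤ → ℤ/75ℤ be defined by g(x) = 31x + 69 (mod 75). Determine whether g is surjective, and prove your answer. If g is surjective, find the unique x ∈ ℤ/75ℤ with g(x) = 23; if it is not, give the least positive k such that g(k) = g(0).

Since gcd(31, 75) = 1, 31 is invertible modulo 75. Euclid's algorithm: 75 = 2·31 + 13, 31 = 2·13 + 5, 13 = 2·5 + 3, 5 = 1·3 + 2, 3 = 1·2 + 1; back-substituting gives 1 = 46·31 − 19·75, so 31⁻¹ ≡ 46 (mod 75).
For any y ∈ ℤ/75ℤ, x = 46(y − 69) mod 75 satisfies g(x) = 31·46(y − 69) + 69 ≡ y (since 31·46 ≡ 1 mod 75). So every y has a preimage.
So g is surjective.
Since g is surjective, we compute g⁻¹(23): solve 31x + 69 ≡ 23 (mod 75), i.e. 31x ≡ 29 (mod 75).
Multiplying by 31⁻¹ = 46 gives x ≡ 46·29 = 1334 = 17·75 + 59 ≡ 59 (mod 75).
Check: g(59) = 31·59 + 69 = 1898 = 25·75 + 23 ≡ 23 (mod 75).

59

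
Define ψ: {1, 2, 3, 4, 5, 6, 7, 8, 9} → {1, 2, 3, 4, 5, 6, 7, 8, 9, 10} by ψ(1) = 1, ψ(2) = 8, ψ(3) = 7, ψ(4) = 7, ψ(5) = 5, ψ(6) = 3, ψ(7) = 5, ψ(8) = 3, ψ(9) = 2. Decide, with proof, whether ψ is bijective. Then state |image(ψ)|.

6

ψ(3) = 7 = ψ(4) with 3 ≠ 4, so ψ is not injective, hence not bijective.
The image of ψ is {1, 2, 3, 5, 7, 8}, which has 6 elements.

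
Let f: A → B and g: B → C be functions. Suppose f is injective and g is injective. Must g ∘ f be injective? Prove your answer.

Suppose (g ∘ f)(a) = (g ∘ f)(b), i.e. g(f(a)) = g(f(b)).
Since g is injective, f(a) = f(b). Since f is injective, a = b. Hence g ∘ f is injective.

injective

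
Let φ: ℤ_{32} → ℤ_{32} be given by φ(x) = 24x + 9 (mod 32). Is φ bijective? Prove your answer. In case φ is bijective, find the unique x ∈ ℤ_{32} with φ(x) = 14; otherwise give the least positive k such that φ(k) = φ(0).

By definition, φ is injective when φ(u) = φ(v) forces u = v.
We have gcd(24, 32) = 8 > 1. Taking u = 0 and v = 4: φ(0) = 9 and φ(4) = 24·4 + 9 = 105 ≡ 9 (mod 32).
So φ(0) = φ(4) while 0 ≠ 4, so φ is not injective, hence not bijective.
Since φ is not bijective, we find the least positive k with φ(k) = φ(0): this means 24k ≡ 0 (mod 32), i.e. 32 ∣ 24k. Since gcd(24, 32) = 8, dividing through by 8 this holds exactly when 4 ∣ 3k, and as gcd(3, 4) = 1, exactly when 4 ∣ k.
The smallest positive such k is 4.

4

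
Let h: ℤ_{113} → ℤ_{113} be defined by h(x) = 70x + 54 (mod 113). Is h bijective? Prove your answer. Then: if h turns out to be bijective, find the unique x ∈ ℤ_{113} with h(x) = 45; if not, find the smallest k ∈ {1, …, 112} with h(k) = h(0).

37

Suppose h(a) = h(b) in ℤ_{113}. Then 70a + 54 ≡ 70b + 54 (mod 113), hence 70(a − b) ≡ 0 (mod 113).
Since gcd(70, 113) = 1, 70 is invertible modulo 113, so a − b ≡ 0 (mod 113), i.e. a = b.
We now compute 70⁻¹ mod 113 explicitly. Euclid's algorithm: 113 = 1·70 + 43, 70 = 1·43 + 27, 43 = 1·27 + 16, 27 = 1·16 + 11, 16 = 1·11 + 5, 11 = 2·5 + 1; back-substituting gives 1 = 21·70 − 13·113, so 70⁻¹ ≡ 21 (mod 113).
Then y ↦ 21(y − 54) is a two-sided inverse to h, so every y ∈ ℤ_{113} has a preimage.
Thus h is bijective.
Since h is bijective, we find h⁻¹(45): we need 70x ≡ 45 − 54 ≡ 104 (mod 113). Using 70⁻¹ = 21: x ≡ 21·104 = 2184 = 19·113 + 37, so x = 37.
Check: h(37) = 70·37 + 54 = 2644 = 23·113 + 45 ≡ 45 (mod 113).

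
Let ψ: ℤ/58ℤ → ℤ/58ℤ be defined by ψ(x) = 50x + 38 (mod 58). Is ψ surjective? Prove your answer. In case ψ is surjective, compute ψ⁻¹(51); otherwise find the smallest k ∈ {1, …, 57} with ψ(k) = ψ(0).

29

Since gcd(50, 58) = 2, we have 50x ≡ 0 (mod 2) for all x, so ψ(x) ≡ 0 (mod 2).
But 1 ≢ 0 (mod 2), so 1 ∈ ℤ/58ℤ has no preimage. So ψ is not surjective.
Since ψ is not surjective, we find the least positive k with ψ(k) = ψ(0): this means 50k ≡ 0 (mod 58), i.e. 58 ∣ 50k. Since gcd(50, 58) = 2, dividing through by 2 this holds exactly when 29 ∣ 25k, and as gcd(25, 29) = 1, exactly when 29 ∣ k.
The smallest positive such k is 29.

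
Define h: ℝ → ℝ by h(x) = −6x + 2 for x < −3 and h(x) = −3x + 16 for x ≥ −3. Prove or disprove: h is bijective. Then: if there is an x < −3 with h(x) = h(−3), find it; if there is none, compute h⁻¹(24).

Both pieces are strictly decreasing (slopes −6 and −3), so each is injective on its own interval.
The left piece maps (−∞, −3) onto (20, ∞); the right piece maps [−3, ∞) onto (−∞, 25].
These images overlap. In particular h(−3) = 25 (right piece), and solving −6x + 2 = 25 on the left piece gives x = −23/6 < −3.
So h(−23/6) = h(−3) with −23/6 ≠ −3, and h is not injective, hence not bijective. This x = −23/6 is the requested value below −3.

-23/6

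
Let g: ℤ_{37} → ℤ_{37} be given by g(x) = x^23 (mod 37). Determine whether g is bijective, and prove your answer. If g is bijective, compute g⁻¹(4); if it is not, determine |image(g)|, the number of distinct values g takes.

21

Since 37 is prime, the nonzero elements of ℤ_{37} form a cyclic group of order 36.
As gcd(23, 36) = 1, raising to the 23rd power is a bijection on this group: if x_1^23 ≡ x_2^23 then (x_1x_2^{−1})^23 = 1, and the only element of order dividing gcd(23, 36) = 1 is 1, so x_1 = x_2.
With g(0) = 0 this makes g injective on all of ℤ_{37}, hence bijective (finite equal-size domain and codomain). In particular g is bijective.
Since g is bijective, we find the preimage of 4. The inverse of x ↦ x^23 on (ℤ_{37})^× is x ↦ x^11, because 23·11 = 253 = 7·36 + 1 ≡ 1 (mod 36) and x^{36} = 1 for x ≠ 0 (Fermat). So g⁻¹(4) = 4^11 mod 37.
Repeated squaring mod 37: 4^1 ≡ 4, 4^2 ≡ 4² = 16, 4^4 ≡ 16² = 256 ≡ 34, 4^8 ≡ 34² = 1156 ≡ 9. Since 11 = 8 + 2 + 1, 4^11 ≡ 9·16·4: 9·16 = 144 ≡ 33, then 33·4 = 132 ≡ 21. So 4^11 ≡ 21 (mod 37).
Hence g⁻¹(4) = 21.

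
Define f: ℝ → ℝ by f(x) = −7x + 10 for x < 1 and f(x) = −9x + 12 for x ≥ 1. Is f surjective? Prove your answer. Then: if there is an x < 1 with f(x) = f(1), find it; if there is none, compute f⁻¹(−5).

Both pieces are strictly decreasing (slopes −7 and −9), so each is injective on its own interval.
The left piece maps (−∞, 1) onto (3, ∞); the right piece maps [1, ∞) onto (−∞, 3].
These images together cover ℝ, so f is surjective.
Because the two images are disjoint, no x < 1 has f(x) = f(1), so we compute f⁻¹(−5): −5 lies in (−∞, 3], so solve −9x + 12 = −5: x = (−5 − 12)/(−9) = 17/9.

17/9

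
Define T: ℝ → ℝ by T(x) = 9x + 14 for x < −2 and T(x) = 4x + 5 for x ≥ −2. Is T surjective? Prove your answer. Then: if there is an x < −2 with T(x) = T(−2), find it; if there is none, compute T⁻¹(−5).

-19/9

Both pieces are strictly increasing (slopes 9 and 4), so each is injective on its own interval.
The left piece maps (−∞, −2) onto (−∞, −4); the right piece maps [−2, ∞) onto [−3, ∞).
The union (−∞, −4) ∪ [−3, ∞) omits the interval between −4 and −3; in particular −4 has no preimage. So T is not surjective.
Because the two images are disjoint, no x < −2 has T(x) = T(−2), so we compute T⁻¹(−5): −5 lies in (−∞, −4), so solve 9x + 14 = −5: x = (−5 − 14)/9 = −19/9.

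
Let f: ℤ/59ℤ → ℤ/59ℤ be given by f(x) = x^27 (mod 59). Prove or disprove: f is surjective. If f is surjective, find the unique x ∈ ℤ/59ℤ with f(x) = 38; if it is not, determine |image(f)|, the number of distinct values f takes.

Since 59 is prime, the nonzero elements of ℤ/59ℤ form a cyclic group of order 58.
As gcd(27, 58) = 1, raising to the 27th power is a bijection on this group: if a^27 ≡ b^27 then (ab^{−1})^27 = 1, and the only element of order dividing gcd(27, 58) = 1 is 1, so a = b.
With f(0) = 0 this makes f injective on all of ℤ/59ℤ, hence bijective (finite equal-size domain and codomain). In particular f is surjective.
Since f is surjective, we find the preimage of 38. The inverse of x ↦ x^27 on (ℤ/59ℤ)^× is x ↦ x^43, because 27·43 = 1161 = 20·58 + 1 ≡ 1 (mod 58) and x^{58} = 1 for x ≠ 0 (Fermat). So f⁻¹(38) = 38^43 mod 59.
Repeated squaring mod 59: 38^1 ≡ 38, 38^2 ≡ 38² = 1444 ≡ 28, 38^4 ≡ 28² = 784 ≡ 17, 38^8 ≡ 17² = 289 ≡ 53, 38^16 ≡ 53² = 2809 ≡ 36, 38^32 ≡ 36² = 1296 ≡ 57. Since 43 = 32 + 8 + 2 + 1, 38^43 ≡ 57·53·28·38: 57·53 = 3021 ≡ 12, then 12·28 = 336 ≡ 41, then 41·38 = 1558 ≡ 24. So 38^43 ≡ 24 (mod 59).
Hence f⁻¹(38) = 24.

24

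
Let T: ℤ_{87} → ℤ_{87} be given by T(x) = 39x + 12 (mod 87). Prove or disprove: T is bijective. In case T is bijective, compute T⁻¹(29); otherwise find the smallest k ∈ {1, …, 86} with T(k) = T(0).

We have gcd(39, 87) = 3 > 1. Taking x_1 = 0 and x_2 = 29: T(0) = 12 and T(29) = 39·29 + 12 = 1143 ≡ 12 (mod 87).
So T(0) = T(29) while 0 ≠ 29, hence T is not injective, hence not bijective.
Since T is not bijective, we find the least positive k with T(k) = T(0): this means 39k ≡ 0 (mod 87), i.e. 87 ∣ 39k. Since gcd(39, 87) = 3, dividing through by 3 this holds exactly when 29 ∣ 13k, and as gcd(13, 29) = 1, exactly when 29 ∣ k.
The smallest positive such k is 29.

29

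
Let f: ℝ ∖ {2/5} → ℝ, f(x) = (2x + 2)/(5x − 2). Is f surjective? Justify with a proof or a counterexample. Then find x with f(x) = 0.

-1

If f(x) = 2/5, cross-multiplying gives 5(2x + 2) = 2(5x − 2), which simplifies to 10 = −4 — false.  So 2/5 has no preimage and f is not surjective.
Solving f(x) = 0: cross-multiplying gives 2x + 2 = 0(5x − 2), which rearranges to 2x = −2, so x = −1.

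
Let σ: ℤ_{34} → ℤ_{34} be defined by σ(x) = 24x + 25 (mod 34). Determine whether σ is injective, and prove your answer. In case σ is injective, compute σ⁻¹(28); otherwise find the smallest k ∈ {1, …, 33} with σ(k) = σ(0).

17

We have gcd(24, 34) = 2 > 1. Taking s = 0 and t = 17: σ(0) = 25 and σ(17) = 24·17 + 25 = 433 ≡ 25 (mod 34).
So σ(0) = σ(17) while 0 ≠ 17, thus σ is not injective.
Since σ is not injective, we find the least positive k with σ(k) = σ(0): this means 24k ≡ 0 (mod 34), i.e. 34 ∣ 24k. Since gcd(24, 34) = 2, dividing through by 2 this holds exactly when 17 ∣ 12k, and as gcd(12, 17) = 1, exactly when 17 ∣ k.
The smallest positive such k is 17.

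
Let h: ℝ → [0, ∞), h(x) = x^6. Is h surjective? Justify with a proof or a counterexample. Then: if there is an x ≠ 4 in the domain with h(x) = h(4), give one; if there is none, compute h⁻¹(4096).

For any y ∈ [0, ∞), x = y^{1/6} ∈ ℝ satisfies x^6 = y, so h is surjective.
For the follow-up, such an x exists: taking x = −4 ∈ ℝ gives h(−4) = 4096 = h(4) with −4 ≠ 4.

-4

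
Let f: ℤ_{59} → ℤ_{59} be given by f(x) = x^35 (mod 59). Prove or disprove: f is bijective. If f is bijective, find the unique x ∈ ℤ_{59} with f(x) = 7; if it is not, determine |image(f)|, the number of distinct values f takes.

51

Since 59 is prime, the nonzero elements of ℤ_{59} form a cyclic group of order 58.
As gcd(35, 58) = 1, raising to the 35th power is a bijection on this group: if a^35 ≡ b^35 then (ab^{−1})^35 = 1, and the only element of order dividing gcd(35, 58) = 1 is 1, so a = b.
With f(0) = 0 this makes f injective on all of ℤ_{59}, hence bijective (finite equal-size domain and codomain). In particular f is bijective.
Since f is bijective, we find the preimage of 7. The inverse of x ↦ x^35 on (ℤ_{59})^× is x ↦ x^5, because 35·5 = 175 = 3·58 + 1 ≡ 1 (mod 58) and x^{58} = 1 for x ≠ 0 (Fermat). So f⁻¹(7) = 7^5 mod 59.
Repeated squaring mod 59: 7^1 ≡ 7, 7^2 ≡ 7² = 49, 7^4 ≡ 49² = 2401 ≡ 41. Since 5 = 4 + 1, 7^5 ≡ 41·7: 41·7 = 287 ≡ 51. So 7^5 ≡ 51 (mod 59).
Hence f⁻¹(7) = 51.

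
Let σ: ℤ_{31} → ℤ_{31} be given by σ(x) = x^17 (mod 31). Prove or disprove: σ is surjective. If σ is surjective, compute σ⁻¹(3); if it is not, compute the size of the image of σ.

Since 31 is prime, the nonzero elements of ℤ_{31} form a cyclic group of order 30.
As gcd(17, 30) = 1, raising to the 17th power is a bijection on this group: if s^17 ≡ t^17 then (st^{−1})^17 = 1, and the only element of order dividing gcd(17, 30) = 1 is 1, so s = t.
With σ(0) = 0 this makes σ injective on all of ℤ_{31}, hence bijective (finite equal-size domain and codomain). In particular σ is surjective.
Since σ is surjective, we find the preimage of 3. The inverse of x ↦ x^17 on (ℤ_{31})^× is x ↦ x^23, because 17·23 = 391 = 13·30 + 1 ≡ 1 (mod 30) and x^{30} = 1 for x ≠ 0 (Fermat). So σ⁻¹(3) = 3^23 mod 31.
Repeated squaring mod 31: 3^1 ≡ 3, 3^2 ≡ 3² = 9, 3^4 ≡ 9² = 81 ≡ 19, 3^8 ≡ 19² = 361 ≡ 20, 3^16 ≡ 20² = 400 ≡ 28. Since 23 = 16 + 4 + 2 + 1, 3^23 ≡ 28·19·9·3: 28·19 = 532 ≡ 5, then 5·9 = 45 ≡ 14, then 14·3 = 42 ≡ 11. So 3^23 ≡ 11 (mod 31).
Hence σ⁻¹(3) = 11.

11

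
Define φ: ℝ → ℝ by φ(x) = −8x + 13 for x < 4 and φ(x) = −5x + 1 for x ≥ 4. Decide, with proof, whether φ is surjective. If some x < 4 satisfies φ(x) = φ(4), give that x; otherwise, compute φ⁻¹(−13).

13/4

Both pieces are strictly decreasing (slopes −8 and −5), so each is injective on its own interval.
The left piece maps (−∞, 4) onto (−19, ∞); the right piece maps [4, ∞) onto (−∞, −19].
These images together cover ℝ, so φ is surjective.
Because the two images are disjoint, no x < 4 has φ(x) = φ(4), so we compute φ⁻¹(−13): −13 lies in (−19, ∞), so solve −8x + 13 = −13: x = (−13 − 13)/(−8) = 13/4.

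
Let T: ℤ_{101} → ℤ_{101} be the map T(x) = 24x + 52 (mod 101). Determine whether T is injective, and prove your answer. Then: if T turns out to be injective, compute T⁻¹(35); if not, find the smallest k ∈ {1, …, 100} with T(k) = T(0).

54

By definition, injectivity means: for all x_1, x_2 in the domain, T(x_1) = T(x_2) implies x_1 = x_2.
If T(x_1) = T(x_2), then 24x_1 ≡ 24x_2 (mod 101). Because gcd(24, 101) = 1, we may cancel 24 to get x_1 ≡ x_2 (mod 101).
So T is injective.
We now compute 24⁻¹ mod 101 explicitly. Euclid's algorithm: 101 = 4·24 + 5, 24 = 4·5 + 4, 5 = 1·4 + 1; back-substituting gives 1 = 80·24 − 19·101, so 24⁻¹ ≡ 80 (mod 101).
Since T is injective, we find T⁻¹(35): we need 24x ≡ 35 − 52 ≡ 84 (mod 101). Using 24⁻¹ = 80: x ≡ 80·84 = 6720 = 66·101 + 54, so x = 54.
Check: T(54) = 24·54 + 52 = 1348 = 13·101 + 35 ≡ 35 (mod 101).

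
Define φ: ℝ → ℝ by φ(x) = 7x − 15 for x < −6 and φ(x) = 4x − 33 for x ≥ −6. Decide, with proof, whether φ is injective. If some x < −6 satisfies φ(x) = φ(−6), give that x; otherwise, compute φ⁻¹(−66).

-51/7

Both pieces are strictly increasing (slopes 7 and 4), so each is injective on its own interval.
The left piece maps (−∞, −6) onto (−∞, −57); the right piece maps [−6, ∞) onto [−57, ∞).
These images are disjoint, so no value is attained by both pieces. So φ is injective.
Because the two images are disjoint, no x < −6 has φ(x) = φ(−6), so we compute φ⁻¹(−66): −66 lies in (−∞, −57), so solve 7x − 15 = −66: x = (−66 + 15)/7 = −51/7.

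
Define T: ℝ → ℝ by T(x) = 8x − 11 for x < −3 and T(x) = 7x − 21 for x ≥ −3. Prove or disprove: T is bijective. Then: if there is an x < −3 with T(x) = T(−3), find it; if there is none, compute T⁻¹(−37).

Both pieces are strictly increasing (slopes 8 and 7), so each is injective on its own interval.
The left piece maps (−∞, −3) onto (−∞, −35); the right piece maps [−3, ∞) onto [−42, ∞).
These images overlap. In particular T(−3) = −42 (right piece), and solving 8x − 11 = −42 on the left piece gives x = −31/8 < −3.
So T(−31/8) = T(−3) with −31/8 ≠ −3, and T is not injective, hence not bijective. This x = −31/8 is the requested value below −3.

-31/8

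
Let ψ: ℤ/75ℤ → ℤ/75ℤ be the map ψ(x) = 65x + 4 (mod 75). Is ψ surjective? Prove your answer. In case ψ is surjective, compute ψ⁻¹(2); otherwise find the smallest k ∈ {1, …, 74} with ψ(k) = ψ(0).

Recall: surjectivity means every element of the codomain has a preimage under ψ.
Since gcd(65, 75) = 5, we have 65x ≡ 0 (mod 5) for all x, so ψ(x) ≡ 4 (mod 5).
But 0 ≢ 4 (mod 5), so 0 ∈ ℤ/75ℤ has no preimage. Hence ψ is not surjective.
Since ψ is not surjective, we find the least positive k with ψ(k) = ψ(0): this means 65k ≡ 0 (mod 75), i.e. 75 ∣ 65k. Since gcd(65, 75) = 5, dividing through by 5 this holds exactly when 15 ∣ 13k, and as gcd(13, 15) = 1, exactly when 15 ∣ k.
The smallest positive such k is 15.

15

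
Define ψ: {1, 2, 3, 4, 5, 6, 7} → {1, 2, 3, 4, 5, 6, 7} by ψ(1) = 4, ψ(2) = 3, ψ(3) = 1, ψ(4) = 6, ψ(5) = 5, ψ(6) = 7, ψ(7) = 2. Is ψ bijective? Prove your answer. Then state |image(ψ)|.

The values 4, 3, 1, 6, 5, 7, 2 are a permutation of {1, 2, 3, 4, 5, 6, 7}: each element appears exactly once.
So ψ is injective and surjective, hence bijective.
The image of ψ is {1, 2, 3, 4, 5, 6, 7}, which has 7 elements.

7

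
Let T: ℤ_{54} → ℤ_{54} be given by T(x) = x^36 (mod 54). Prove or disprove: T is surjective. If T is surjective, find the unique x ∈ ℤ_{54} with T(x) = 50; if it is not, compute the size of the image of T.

T(2): Repeated squaring mod 54: 2^1 ≡ 2, 2^2 ≡ 2² = 4, 2^4 ≡ 4² = 16, 2^8 ≡ 16² = 256 ≡ 40, 2^16 ≡ 40² = 1600 ≡ 34, 2^32 ≡ 34² = 1156 ≡ 22. Since 36 = 32 + 4, 2^36 ≡ 22·16: 22·16 = 352 ≡ 28. So 2^36 ≡ 28 (mod 54).
T(4): Repeated squaring mod 54: 4^1 ≡ 4, 4^2 ≡ 4² = 16, 4^4 ≡ 16² = 256 ≡ 40, 4^8 ≡ 40² = 1600 ≡ 34, 4^16 ≡ 34² = 1156 ≡ 22, 4^32 ≡ 22² = 484 ≡ 52. Since 36 = 32 + 4, 4^36 ≡ 52·40: 52·40 = 2080 ≡ 28. So 4^36 ≡ 28 (mod 54).
So T(2) = T(4) = 28 while 2 ≠ 4, thus T is not injective.
A non-injective map from the 54-element set ℤ_{54} to itself takes at most 53 distinct values, so it cannot be surjective. Hence T is not surjective.
Since T is not surjective, we determine |image(T)|. Computing x^36 mod 54 for each x (by repeated squaring, reducing mod 54 at every step), the values T(0), T(1), …, T(53) are: 0, 1, 28, 27, 28, 1, 0, 1, 28, 27, 28, 1, 0, 1, 28, 27, 28, 1, 0, 1, 28, 27, 28, 1, 0, 1, 28, 27, 28, 1, 0, 1, 28, 27, 28, 1, 0, 1, 28, 27, 28, 1, 0, 1, 28, 27, 28, 1, 0, 1, 28, 27, 28, 1.
The distinct values are {0, 1, 27, 28}; there are 4 of them.

4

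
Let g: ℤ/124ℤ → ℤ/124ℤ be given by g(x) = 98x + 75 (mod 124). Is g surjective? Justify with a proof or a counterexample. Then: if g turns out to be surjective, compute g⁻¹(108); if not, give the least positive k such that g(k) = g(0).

Recall that surjectivity means every element of the codomain has a preimage under g.
Since gcd(98, 124) = 2, we have 98x ≡ 0 (mod 2) for all x, so g(x) ≡ 1 (mod 2).
But 0 ≢ 1 (mod 2), so 0 ∈ ℤ/124ℤ has no preimage. So g is not surjective.
Since g is not surjective, we find the least positive k with g(k) = g(0): this means 98k ≡ 0 (mod 124), i.e. 124 ∣ 98k. Since gcd(98, 124) = 2, dividing through by 2 this holds exactly when 62 ∣ 49k, and as gcd(49, 62) = 1, exactly when 62 ∣ k.
The smallest positive such k is 62.

62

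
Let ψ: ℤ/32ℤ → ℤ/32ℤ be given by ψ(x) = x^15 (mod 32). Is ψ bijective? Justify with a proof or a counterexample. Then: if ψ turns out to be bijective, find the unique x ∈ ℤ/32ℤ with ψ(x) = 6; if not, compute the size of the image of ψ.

ψ(0) = 0^15 = 0.
ψ(2): Repeated squaring mod 32: 2^1 ≡ 2, 2^2 ≡ 2² = 4, 2^4 ≡ 4² = 16, 2^8 ≡ 16² = 256 ≡ 0. Since 15 = 8 + 4 + 2 + 1, 2^15 ≡ 0·16·4·2: 0·16 = 0, then 0·4 = 0, then 0·2 = 0. So 2^15 ≡ 0 (mod 32).
So ψ(0) = ψ(2) = 0 while 0 ≠ 2, therefore ψ is not injective, hence not bijective.
Since ψ is not bijective, we determine |image(ψ)|. Computing x^15 mod 32 for each x (by repeated squaring, reducing mod 32 at every step), the values ψ(0), ψ(1), …, ψ(31) are: 0, 1, 0, 11, 0, 13, 0, 23, 0, 25, 0, 3, 0, 5, 0, 15, 0, 17, 0, 27, 0, 29, 0, 7, 0, 9, 0, 19, 0, 21, 0, 31.
The distinct values are {0, 1, 3, 5, 7, 9, 11, 13, 15, 17, 19, 21, 23, 25, 27, 29, 31}; there are 17 of them.

17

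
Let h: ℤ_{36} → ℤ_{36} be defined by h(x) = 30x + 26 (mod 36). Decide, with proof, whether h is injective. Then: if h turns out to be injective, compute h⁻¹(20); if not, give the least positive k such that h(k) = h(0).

6

Recall that injectivity means: for all u, v in the domain, h(u) = h(v) implies u = v.
We have gcd(30, 36) = 6 > 1. Taking u = 0 and v = 6: h(0) = 26 and h(6) = 30·6 + 26 = 206 ≡ 26 (mod 36).
So h(0) = h(6) while 0 ≠ 6, therefore h is not injective.
Since h is not injective, we find the least positive k with h(k) = h(0): this means 30k ≡ 0 (mod 36), i.e. 36 ∣ 30k. Since gcd(30, 36) = 6, dividing through by 6 this holds exactly when 6 ∣ 5k, and as gcd(5, 6) = 1, exactly when 6 ∣ k.
The smallest positive such k is 6.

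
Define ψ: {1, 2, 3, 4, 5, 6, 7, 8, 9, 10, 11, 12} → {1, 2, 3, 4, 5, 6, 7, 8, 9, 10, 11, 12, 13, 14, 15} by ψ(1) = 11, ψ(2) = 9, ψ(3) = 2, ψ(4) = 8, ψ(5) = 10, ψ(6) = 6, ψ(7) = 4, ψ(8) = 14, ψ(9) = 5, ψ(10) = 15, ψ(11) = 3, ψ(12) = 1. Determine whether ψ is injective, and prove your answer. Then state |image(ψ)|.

12

The values ψ(1), …, ψ(12) are 11, 9, 2, 8, 10, 6, 4, 14, 5, 15, 3, 1 — all distinct.
So ψ(u) = ψ(v) only when u = v, and ψ is injective.
The image of ψ is {1, 2, 3, 4, 5, 6, 8, 9, 10, 11, 14, 15}, which has 12 elements.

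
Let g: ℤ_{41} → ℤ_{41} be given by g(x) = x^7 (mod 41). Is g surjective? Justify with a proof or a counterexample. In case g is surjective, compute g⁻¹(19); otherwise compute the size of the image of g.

29

Since 41 is prime, the nonzero elements of ℤ_{41} form a cyclic group of order 40.
As gcd(7, 40) = 1, raising to the 7th power is a bijection on this group: if x_1^7 ≡ x_2^7 then (x_1x_2^{−1})^7 = 1, and the only element of order dividing gcd(7, 40) = 1 is 1, so x_1 = x_2.
With g(0) = 0 this makes g injective on all of ℤ_{41}, hence bijective (finite equal-size domain and codomain). In particular g is surjective.
Since g is surjective, we find the preimage of 19. The inverse of x ↦ x^7 on (ℤ_{41})^× is x ↦ x^23, because 7·23 = 161 = 4·40 + 1 ≡ 1 (mod 40) and x^{40} = 1 for x ≠ 0 (Fermat). So g⁻¹(19) = 19^23 mod 41.
Repeated squaring mod 41: 19^1 ≡ 19, 19^2 ≡ 19² = 361 ≡ 33, 19^4 ≡ 33² = 1089 ≡ 23, 19^8 ≡ 23² = 529 ≡ 37, 19^16 ≡ 37² = 1369 ≡ 16. Since 23 = 16 + 4 + 2 + 1, 19^23 ≡ 16·23·33·19: 16·23 = 368 ≡ 40, then 40·33 = 1320 ≡ 8, then 8·19 = 152 ≡ 29. So 19^23 ≡ 29 (mod 41).
Hence g⁻¹(19) = 29.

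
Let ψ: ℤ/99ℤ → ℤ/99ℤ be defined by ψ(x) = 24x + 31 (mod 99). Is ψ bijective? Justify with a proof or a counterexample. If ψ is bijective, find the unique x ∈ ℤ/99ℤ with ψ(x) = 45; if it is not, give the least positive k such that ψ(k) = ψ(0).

33

Recall: ψ is injective if ψ(s) = ψ(t) implies s = t.
We have gcd(24, 99) = 3 > 1. Taking s = 0 and t = 33: ψ(0) = 31 and ψ(33) = 24·33 + 31 = 823 ≡ 31 (mod 99).
So ψ(0) = ψ(33) while 0 ≠ 33, thus ψ is not injective, hence not bijective.
Since ψ is not bijective, we find the least positive k with ψ(k) = ψ(0): this means 24k ≡ 0 (mod 99), i.e. 99 ∣ 24k. Since gcd(24, 99) = 3, dividing through by 3 this holds exactly when 33 ∣ 8k, and as gcd(8, 33) = 1, exactly when 33 ∣ k.
The smallest positive such k is 33.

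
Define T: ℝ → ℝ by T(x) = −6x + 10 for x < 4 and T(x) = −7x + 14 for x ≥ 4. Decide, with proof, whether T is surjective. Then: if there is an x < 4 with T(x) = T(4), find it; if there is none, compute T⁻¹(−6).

Both pieces are strictly decreasing (slopes −6 and −7), so each is injective on its own interval.
The left piece maps (−∞, 4) onto (−14, ∞); the right piece maps [4, ∞) onto (−∞, −14].
These images together cover ℝ, so T is surjective.
Because the two images are disjoint, no x < 4 has T(x) = T(4), so we compute T⁻¹(−6): −6 lies in (−14, ∞), so solve −6x + 10 = −6: x = (−6 − 10)/(−6) = 8/3.

8/3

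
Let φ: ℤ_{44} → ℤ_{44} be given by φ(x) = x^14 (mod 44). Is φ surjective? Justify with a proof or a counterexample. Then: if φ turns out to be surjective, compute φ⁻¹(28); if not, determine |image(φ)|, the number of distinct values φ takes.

φ(10): Repeated squaring mod 44: 10^1 ≡ 10, 10^2 ≡ 10² = 100 ≡ 12, 10^4 ≡ 12² = 144 ≡ 12, 10^8 ≡ 12² = 144 ≡ 12. Since 14 = 8 + 4 + 2, 10^14 ≡ 12·12·12: 12·12 = 144 ≡ 12, then 12·12 = 144 ≡ 12. So 10^14 ≡ 12 (mod 44).
φ(12): Repeated squaring mod 44: 12^1 ≡ 12, 12^2 ≡ 12² = 144 ≡ 12, 12^4 ≡ 12² = 144 ≡ 12, 12^8 ≡ 12² = 144 ≡ 12. Since 14 = 8 + 4 + 2, 12^14 ≡ 12·12·12: 12·12 = 144 ≡ 12, then 12·12 = 144 ≡ 12. So 12^14 ≡ 12 (mod 44).
So φ(10) = φ(12) = 12 while 10 ≠ 12, thus φ is not injective.
A non-injective map from the 44-element set ℤ_{44} to itself takes at most 43 distinct values, so it cannot be surjective. Therefore φ is not surjective.
Since φ is not surjective, we determine |image(φ)|. Computing x^14 mod 44 for each x (by repeated squaring, reducing mod 44 at every step), the values φ(0), φ(1), …, φ(43) are: 0, 1, 16, 37, 36, 9, 20, 25, 4, 5, 12, 33, 12, 5, 4, 25, 20, 9, 36, 37, 16, 1, 0, 1, 16, 37, 36, 9, 20, 25, 4, 5, 12, 33, 12, 5, 4, 25, 20, 9, 36, 37, 16, 1.
The distinct values are {0, 1, 4, 5, 9, 12, 16, 20, 25, 33, 36, 37}; there are 12 of them.

12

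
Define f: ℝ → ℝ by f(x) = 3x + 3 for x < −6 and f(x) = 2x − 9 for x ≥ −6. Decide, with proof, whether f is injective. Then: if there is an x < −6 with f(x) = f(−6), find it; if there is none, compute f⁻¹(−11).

Both pieces are strictly increasing (slopes 3 and 2), so each is injective on its own interval.
The left piece maps (−∞, −6) onto (−∞, −15); the right piece maps [−6, ∞) onto [−21, ∞).
These images overlap. In particular f(−6) = −21 (right piece), and solving 3x + 3 = −21 on the left piece gives x = −8 < −6.
So f(−8) = f(−6) with −8 ≠ −6, and f is not injective. This x = −8 is the requested value below −6.

-8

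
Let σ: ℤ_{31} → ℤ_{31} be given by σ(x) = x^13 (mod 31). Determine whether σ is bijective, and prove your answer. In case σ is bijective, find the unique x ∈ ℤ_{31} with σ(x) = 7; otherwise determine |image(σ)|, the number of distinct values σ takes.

28

Since 31 is prime, the nonzero elements of ℤ_{31} form a cyclic group of order 30.
As gcd(13, 30) = 1, raising to the 13th power is a bijection on this group: if a^13 ≡ b^13 then (ab^{−1})^13 = 1, and the only element of order dividing gcd(13, 30) = 1 is 1, so a = b.
With σ(0) = 0 this makes σ injective on all of ℤ_{31}, hence bijective (finite equal-size domain and codomain). In particular σ is bijective.
Since σ is bijective, we find the preimage of 7. The inverse of x ↦ x^13 on (ℤ_{31})^× is x ↦ x^7, because 13·7 = 91 = 3·30 + 1 ≡ 1 (mod 30) and x^{30} = 1 for x ≠ 0 (Fermat). So σ⁻¹(7) = 7^7 mod 31.
Repeated squaring mod 31: 7^1 ≡ 7, 7^2 ≡ 7² = 49 ≡ 18, 7^4 ≡ 18² = 324 ≡ 14. Since 7 = 4 + 2 + 1, 7^7 ≡ 14·18·7: 14·18 = 252 ≡ 4, then 4·7 = 28. So 7^7 ≡ 28 (mod 31).
Hence σ⁻¹(7) = 28.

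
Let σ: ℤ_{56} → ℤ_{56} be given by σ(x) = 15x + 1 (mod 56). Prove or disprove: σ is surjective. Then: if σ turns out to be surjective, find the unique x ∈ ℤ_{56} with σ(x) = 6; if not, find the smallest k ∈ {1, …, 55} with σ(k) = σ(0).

19

Since gcd(15, 56) = 1, 15 is invertible modulo 56. Euclid's algorithm: 56 = 3·15 + 11, 15 = 1·11 + 4, 11 = 2·4 + 3, 4 = 1·3 + 1; back-substituting gives 1 = 15·15 − 4·56, so 15⁻¹ ≡ 15 (mod 56).
Then y ↦ 15(y − 1) is a two-sided inverse to σ, so every y ∈ ℤ_{56} has a preimage.
Thus σ is surjective.
Since σ is surjective, we find σ⁻¹(6): we need 15x ≡ 6 − 1 ≡ 5 (mod 56). Using 15⁻¹ = 15: x ≡ 15·5 = 75 = 1·56 + 19, so x = 19.
Check: σ(19) = 15·19 + 1 = 286 = 5·56 + 6 ≡ 6 (mod 56).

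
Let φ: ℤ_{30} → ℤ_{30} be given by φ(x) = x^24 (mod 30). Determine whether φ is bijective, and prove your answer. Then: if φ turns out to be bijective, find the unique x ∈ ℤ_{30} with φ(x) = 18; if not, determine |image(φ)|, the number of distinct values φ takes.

8

φ(2): Repeated squaring mod 30: 2^1 ≡ 2, 2^2 ≡ 2² = 4, 2^4 ≡ 4² = 16, 2^8 ≡ 16² = 256 ≡ 16, 2^16 ≡ 16² = 256 ≡ 16. Since 24 = 16 + 8, 2^24 ≡ 16·16: 16·16 = 256 ≡ 16. So 2^24 ≡ 16 (mod 30).
φ(4): Repeated squaring mod 30: 4^1 ≡ 4, 4^2 ≡ 4² = 16, 4^4 ≡ 16² = 256 ≡ 16, 4^8 ≡ 16² = 256 ≡ 16, 4^16 ≡ 16² = 256 ≡ 16. Since 24 = 16 + 8, 4^24 ≡ 16·16: 16·16 = 256 ≡ 16. So 4^24 ≡ 16 (mod 30).
So φ(2) = φ(4) = 16 while 2 ≠ 4, so φ is not injective, hence not bijective.
Since φ is not bijective, we determine |image(φ)|. Computing x^24 mod 30 for each x (by repeated squaring, reducing mod 30 at every step), the values φ(0), φ(1), …, φ(29) are: 0, 1, 16, 21, 16, 25, 6, 1, 16, 21, 10, 1, 6, 1, 16, 15, 16, 1, 6, 1, 10, 21, 16, 1, 6, 25, 16, 21, 16, 1.
The distinct values are {0, 1, 6, 10, 15, 16, 21, 25}; there are 8 of them.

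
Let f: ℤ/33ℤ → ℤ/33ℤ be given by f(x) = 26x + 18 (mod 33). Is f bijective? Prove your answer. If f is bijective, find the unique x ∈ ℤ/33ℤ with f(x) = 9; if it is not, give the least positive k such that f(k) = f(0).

Suppose f(s) = f(t) in ℤ/33ℤ. Then 26s + 18 ≡ 26t + 18 (mod 33), thus 26(s − t) ≡ 0 (mod 33).
Since gcd(26, 33) = 1, 26 is invertible modulo 33, thus s − t ≡ 0 (mod 33), i.e. s = t.
We now compute 26⁻¹ mod 33 explicitly. Euclid's algorithm: 33 = 1·26 + 7, 26 = 3·7 + 5, 7 = 1·5 + 2, 5 = 2·2 + 1; back-substituting gives 1 = 14·26 − 11·33, so 26⁻¹ ≡ 14 (mod 33).
Then y ↦ 14(y − 18) is a two-sided inverse to f, so every y ∈ ℤ/33ℤ has a preimage.
Therefore f is bijective.
Since f is bijective, we find f⁻¹(9): we need 26x ≡ 9 − 18 ≡ 24 (mod 33). Using 26⁻¹ = 14: x ≡ 14·24 = 336 = 10·33 + 6, so x = 6.
Check: f(6) = 26·6 + 18 = 174 = 5·33 + 9 ≡ 9 (mod 33).

6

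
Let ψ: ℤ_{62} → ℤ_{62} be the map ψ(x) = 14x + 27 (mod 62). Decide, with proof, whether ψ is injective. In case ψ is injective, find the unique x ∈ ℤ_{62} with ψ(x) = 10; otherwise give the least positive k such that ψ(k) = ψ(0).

31

We have gcd(14, 62) = 2 > 1. Taking x_1 = 0 and x_2 = 31: ψ(0) = 27 and ψ(31) = 14·31 + 27 = 461 ≡ 27 (mod 62).
So ψ(0) = ψ(31) while 0 ≠ 31, therefore ψ is not injective.
Since ψ is not injective, we find the least positive k with ψ(k) = ψ(0): this means 14k ≡ 0 (mod 62), i.e. 62 ∣ 14k. Since gcd(14, 62) = 2, dividing through by 2 this holds exactly when 31 ∣ 7k, and as gcd(7, 31) = 1, exactly when 31 ∣ k.
The smallest positive such k is 31.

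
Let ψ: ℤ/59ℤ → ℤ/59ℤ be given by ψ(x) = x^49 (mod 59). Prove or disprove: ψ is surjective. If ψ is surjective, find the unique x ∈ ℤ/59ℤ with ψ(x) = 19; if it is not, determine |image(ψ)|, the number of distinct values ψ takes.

Since 59 is prime, the nonzero elements of ℤ/59ℤ form a cyclic group of order 58.
As gcd(49, 58) = 1, raising to the 49th power is a bijection on this group: if s^49 ≡ t^49 then (st^{−1})^49 = 1, and the only element of order dividing gcd(49, 58) = 1 is 1, so s = t.
With ψ(0) = 0 this makes ψ injective on all of ℤ/59ℤ, hence bijective (finite equal-size domain and codomain). In particular ψ is surjective.
Since ψ is surjective, we find the preimage of 19. The inverse of x ↦ x^49 on (ℤ/59ℤ)^× is x ↦ x^45, because 49·45 = 2205 = 38·58 + 1 ≡ 1 (mod 58) and x^{58} = 1 for x ≠ 0 (Fermat). So ψ⁻¹(19) = 19^45 mod 59.
Repeated squaring mod 59: 19^1 ≡ 19, 19^2 ≡ 19² = 361 ≡ 7, 19^4 ≡ 7² = 49, 19^8 ≡ 49² = 2401 ≡ 41, 19^16 ≡ 41² = 1681 ≡ 29, 19^32 ≡ 29² = 841 ≡ 15. Since 45 = 32 + 8 + 4 + 1, 19^45 ≡ 15·41·49·19: 15·41 = 615 ≡ 25, then 25·49 = 1225 ≡ 45, then 45·19 = 855 ≡ 29. So 19^45 ≡ 29 (mod 59).
Hence ψ⁻¹(19) = 29.

29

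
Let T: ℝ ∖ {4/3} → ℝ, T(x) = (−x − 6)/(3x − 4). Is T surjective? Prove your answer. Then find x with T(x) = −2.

14/5

If T(x) = −1/3, cross-multiplying gives 3(−x − 6) = −1(3x − 4), which simplifies to −18 = 4 — false.  So −1/3 has no preimage and T is not surjective.
Solving T(x) = −2: cross-multiplying gives −x − 6 = −2(3x − 4), which rearranges to 5x = 14, so x = 14/5.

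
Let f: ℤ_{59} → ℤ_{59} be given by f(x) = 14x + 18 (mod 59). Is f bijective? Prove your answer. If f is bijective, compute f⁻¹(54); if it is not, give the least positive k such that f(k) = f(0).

Recall: f is injective when f(a) = f(b) forces a = b.
Suppose f(a) = f(b) in ℤ_{59}. Then 14a + 18 ≡ 14b + 18 (mod 59), hence 14(a − b) ≡ 0 (mod 59).
Since gcd(14, 59) = 1, 14 is invertible modulo 59, therefore a − b ≡ 0 (mod 59), i.e. a = b.
We now compute 14⁻¹ mod 59 explicitly. Euclid's algorithm: 59 = 4·14 + 3, 14 = 4·3 + 2, 3 = 1·2 + 1; back-substituting gives 1 = 38·14 − 9·59, so 14⁻¹ ≡ 38 (mod 59).
Then y ↦ 38(y − 18) is a two-sided inverse to f, so every y ∈ ℤ_{59} has a preimage.
So f is bijective.
Since f is bijective, we compute f⁻¹(54): solve 14x + 18 ≡ 54 (mod 59), i.e. 14x ≡ 36 (mod 59).
Multiplying by 14⁻¹ = 38 gives x ≡ 38·36 = 1368 = 23·59 + 11 ≡ 11 (mod 59).
Check: f(11) = 14·11 + 18 = 172 = 2·59 + 54 ≡ 54 (mod 59).

11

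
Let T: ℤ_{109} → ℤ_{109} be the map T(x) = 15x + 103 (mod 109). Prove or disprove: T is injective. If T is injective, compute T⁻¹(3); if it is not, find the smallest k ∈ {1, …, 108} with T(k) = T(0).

66

If T(x_1) = T(x_2), then 15x_1 ≡ 15x_2 (mod 109). Because gcd(15, 109) = 1, we may cancel 15 to get x_1 ≡ x_2 (mod 109).
Thus T is injective.
We now compute 15⁻¹ mod 109 explicitly. Euclid's algorithm: 109 = 7·15 + 4, 15 = 3·4 + 3, 4 = 1·3 + 1; back-substituting gives 1 = 80·15 − 11·109, so 15⁻¹ ≡ 80 (mod 109).
Since T is injective, we find T⁻¹(3): we need 15x ≡ 3 − 103 ≡ 9 (mod 109). Using 15⁻¹ = 80: x ≡ 80·9 = 720 = 6·109 + 66, so x = 66.
Check: T(66) = 15·66 + 103 = 1093 = 10·109 + 3 ≡ 3 (mod 109).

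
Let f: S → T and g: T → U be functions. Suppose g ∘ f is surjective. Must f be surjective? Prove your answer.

not surjective

No. Take S = {0, 1, 2}, T = {0, 1, 2, 3}, U = {0}, f(a) = 0 for every a ∈ S, and g(b) = 0 for every b ∈ T.
Then g ∘ f is surjective onto {0}, but 3 ∈ T has no preimage under f, so f is not surjective.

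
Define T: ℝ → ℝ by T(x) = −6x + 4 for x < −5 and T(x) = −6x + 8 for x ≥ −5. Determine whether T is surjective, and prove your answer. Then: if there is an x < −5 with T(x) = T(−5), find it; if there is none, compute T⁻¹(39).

Both pieces are strictly decreasing (slopes −6 and −6), so each is injective on its own interval.
The left piece maps (−∞, −5) onto (34, ∞); the right piece maps [−5, ∞) onto (−∞, 38].
The union (34, ∞) ∪ (−∞, 38] covers ℝ, so T is surjective.
For the follow-up: the images overlap, so an x < −5 with T(x) = T(−5) exists. T(−5) = 38; solving −6x + 4 = 38 for x < −5 gives x = (38 − 4)/(−6) = −17/3.

-17/3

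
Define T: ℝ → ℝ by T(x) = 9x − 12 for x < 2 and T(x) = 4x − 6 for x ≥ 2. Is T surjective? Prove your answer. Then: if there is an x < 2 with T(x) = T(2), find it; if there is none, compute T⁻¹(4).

14/9

Both pieces are strictly increasing (slopes 9 and 4), so each is injective on its own interval.
The left piece maps (−∞, 2) onto (−∞, 6); the right piece maps [2, ∞) onto [2, ∞).
The union (−∞, 6) ∪ [2, ∞) covers ℝ, so T is surjective.
For the follow-up: the images overlap, so an x < 2 with T(x) = T(2) exists. T(2) = 2; solving 9x − 12 = 2 for x < 2 gives x = (2 + 12)/9 = 14/9.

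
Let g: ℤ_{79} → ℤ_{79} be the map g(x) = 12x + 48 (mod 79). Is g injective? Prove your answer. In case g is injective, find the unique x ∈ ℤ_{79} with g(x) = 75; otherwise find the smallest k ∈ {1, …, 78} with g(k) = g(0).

22

If g(a) = g(b), then 12a ≡ 12b (mod 79). Because gcd(12, 79) = 1, we may cancel 12 to get a ≡ b (mod 79).
So g is injective.
We now compute 12⁻¹ mod 79 explicitly. Euclid's algorithm: 79 = 6·12 + 7, 12 = 1·7 + 5, 7 = 1·5 + 2, 5 = 2·2 + 1; back-substituting gives 1 = 33·12 − 5·79, so 12⁻¹ ≡ 33 (mod 79).
Since g is injective, we find g⁻¹(75): we need 12x ≡ 75 − 48 ≡ 27 (mod 79). Using 12⁻¹ = 33: x ≡ 33·27 = 891 = 11·79 + 22, so x = 22.
Check: g(22) = 12·22 + 48 = 312 = 3·79 + 75 ≡ 75 (mod 79).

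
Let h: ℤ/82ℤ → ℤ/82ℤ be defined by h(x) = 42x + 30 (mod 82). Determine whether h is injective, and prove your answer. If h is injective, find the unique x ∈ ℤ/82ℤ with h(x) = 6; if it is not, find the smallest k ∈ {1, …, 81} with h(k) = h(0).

We have gcd(42, 82) = 2 > 1. Taking u = 0 and v = 41: h(0) = 30 and h(41) = 42·41 + 30 = 1752 ≡ 30 (mod 82).
So h(0) = h(41) while 0 ≠ 41, thus h is not injective.
Since h is not injective, we find the least positive k with h(k) = h(0): this means 42k ≡ 0 (mod 82), i.e. 82 ∣ 42k. Since gcd(42, 82) = 2, dividing through by 2 this holds exactly when 41 ∣ 21k, and as gcd(21, 41) = 1, exactly when 41 ∣ k.
The smallest positive such k is 41.

41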